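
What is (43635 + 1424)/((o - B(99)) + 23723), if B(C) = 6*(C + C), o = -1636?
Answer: 45059/20899 ≈ 2.1560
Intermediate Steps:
B(C) = 12*C (B(C) = 6*(2*C) = 12*C)
(43635 + 1424)/((o - B(99)) + 23723) = (43635 + 1424)/((-1636 - 12*99) + 23723) = 45059/((-1636 - 1*1188) + 23723) = 45059/((-1636 - 1188) + 23723) = 45059/(-2824 + 23723) = 45059/20899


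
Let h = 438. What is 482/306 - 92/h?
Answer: 15247/11169 ≈ 1.3651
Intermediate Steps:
482/306 - 92/h = 482/306 - 92/438 = 482*(1/306) - 92*1/438 = 241/153 - 46/219 = 15247/11169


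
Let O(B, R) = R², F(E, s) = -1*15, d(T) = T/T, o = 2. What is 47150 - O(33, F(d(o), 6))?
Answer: 46925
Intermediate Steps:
d(T) = 1
F(E, s) = -15
47150 - O(33, F(d(o), 6)) = 47150 - 1*(-15)² = 47150 - 1*225 = 47150 - 225 = 46925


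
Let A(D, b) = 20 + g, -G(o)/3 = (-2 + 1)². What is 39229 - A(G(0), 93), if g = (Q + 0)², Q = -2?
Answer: 39205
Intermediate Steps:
g = 4 (g = (-2 + 0)² = (-2)² = 4)
G(o) = -3 (G(o) = -3*(-2 + 1)² = -3*(-1)² = -3*1 = -3)
A(D, b) = 24 (A(D, b) = 20 + 4 = 24)
39229 - A(G(0), 93) = 39229 - 1*24 = 39229 - 24 = 39205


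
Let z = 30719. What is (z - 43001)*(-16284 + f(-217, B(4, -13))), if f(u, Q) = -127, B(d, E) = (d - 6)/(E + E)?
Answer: 201559902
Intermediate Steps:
B(d, E) = (-6 + d)/(2*E) (B(d, E) = (-6 + d)/((2*E)) = (-6 + d)*(1/(2*E)) = (-6 + d)/(2*E))
(z - 43001)*(-16284 + f(-217, B(4, -13))) = (30719 - 43001)*(-16284 - 127) = -12282*(-16411) = 201559902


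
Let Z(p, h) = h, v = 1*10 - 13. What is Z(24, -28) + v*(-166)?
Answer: 470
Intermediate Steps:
v = -3 (v = 10 - 13 = -3)
Z(24, -28) + v*(-166) = -28 - 3*(-166) = -28 + 498 = 470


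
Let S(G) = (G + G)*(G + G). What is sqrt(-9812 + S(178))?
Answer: 2*sqrt(29231) ≈ 341.94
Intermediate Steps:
S(G) = 4*G**2 (S(G) = (2*G)*(2*G) = 4*G**2)
sqrt(-9812 + S(178)) = sqrt(-9812 + 4*178**2) = sqrt(-9812 + 4*31684) = sqrt(-9812 + 126736) = sqrt(116924) = 2*sqrt(29231)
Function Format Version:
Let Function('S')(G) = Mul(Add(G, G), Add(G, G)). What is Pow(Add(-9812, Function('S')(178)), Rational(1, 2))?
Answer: Mul(2, Pow(29231, Rational(1, 2))) ≈ 341.94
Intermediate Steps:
Function('S')(G) = Mul(4, Pow(G, 2)) (Function('S')(G) = Mul(Mul(2, G), Mul(2, G)) = Mul(4, Pow(G, 2)))
Pow(Add(-9812, Function('S')(178)), Rational(1, 2)) = Pow(Add(-9812, Mul(4, Pow(178, 2))), Rational(1, 2)) = Pow(Add(-9812, Mul(4, 31684)), Rational(1, 2)) = Pow(Add(-9812, 126736), Rational(1, 2)) = Pow(116924, Rational(1, 2)) = Mul(2, Pow(29231, Rational(1, 2)))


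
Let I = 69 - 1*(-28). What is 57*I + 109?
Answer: 5638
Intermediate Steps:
I = 97 (I = 69 + 28 = 97)
57*I + 109 = 57*97 + 109 = 5529 + 109 = 5638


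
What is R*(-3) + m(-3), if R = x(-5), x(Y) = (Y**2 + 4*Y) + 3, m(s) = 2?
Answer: -22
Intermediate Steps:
x(Y) = 3 + Y**2 + 4*Y
R = 8 (R = 3 + (-5)**2 + 4*(-5) = 3 + 25 - 20 = 8)
R*(-3) + m(-3) = 8*(-3) + 2 = -24 + 2 = -22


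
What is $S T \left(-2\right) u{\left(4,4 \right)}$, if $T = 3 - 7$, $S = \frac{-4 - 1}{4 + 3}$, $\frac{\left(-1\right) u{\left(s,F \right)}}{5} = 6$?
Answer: $\frac{1200}{7} \approx 171.43$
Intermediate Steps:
$u{\left(s,F \right)} = -30$ ($u{\left(s,F \right)} = \left(-5\right) 6 = -30$)
$S = - \frac{5}{7} \approx -0.71429$
$T = -4$ ($T = 3 - 7 = -4$)
$S T \left(-2\right) u{\left(4,4 \right)} = \left(- \frac{5}{7}\right) \left(-4\right) \left(-2\right) \left(-30\right) = \frac{20}{7} \left(-2\right) \left(-30\right) = \left(- \frac{40}{7}\right) \left(-30\right) = \frac{1200}{7}$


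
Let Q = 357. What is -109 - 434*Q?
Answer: -155047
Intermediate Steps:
-109 - 434*Q = -109 - 434*357 = -109 - 154938 = -155047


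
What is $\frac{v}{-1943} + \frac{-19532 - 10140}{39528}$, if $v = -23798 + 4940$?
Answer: $\frac{85970791}{9600363} \approx 8.955$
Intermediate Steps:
$v = -18858$
$\frac{v}{-1943} + \frac{-19532 - 10140}{39528} = - \frac{18858}{-1943} + \frac{-19532 - 10140}{39528} = \left(-18858\right) \left(- \frac{1}{1943}\right) - \frac{3709}{4941} = \frac{18858}{1943} - \frac{3709}{4941} = \frac{85970791}{9600363}$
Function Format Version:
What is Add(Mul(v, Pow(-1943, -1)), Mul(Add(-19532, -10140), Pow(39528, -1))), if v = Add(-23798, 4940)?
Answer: Rational(85970791, 9600363) ≈ 8.9550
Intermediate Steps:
v = -18858
Add(Mul(v, Pow(-1943, -1)), Mul(Add(-19532, -10140), Pow(39528, -1))) = Add(Mul(-18858, Pow(-1943, -1)), Mul(Add(-19532, -10140), Pow(39528, -1))) = Add(Mul(-18858, Rational(-1, 1943)), Mul(-29672, Rational(1, 39528))) = Add(Rational(18858, 1943), Rational(-3709, 4941)) = Rational(85970791, 9600363)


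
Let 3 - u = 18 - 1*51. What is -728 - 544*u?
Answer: -20312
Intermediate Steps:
u = 36 (u = 3 - (18 - 1*51) = 3 - (18 - 51) = 3 - 1*(-33) = 3 + 33 = 36)
-728 - 544*u = -728 - 544*36 = -728 - 19584 = -20312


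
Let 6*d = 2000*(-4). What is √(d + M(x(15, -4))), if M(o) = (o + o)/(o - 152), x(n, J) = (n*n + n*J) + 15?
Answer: I*√582330/21 ≈ 36.338*I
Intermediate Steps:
d = -4000/3 (d = (2000*(-4))/6 = (⅙)*(-8000) = -4000/3 ≈ -1333.3)
x(n, J) = 15 + n² + J*n (x(n, J) = (n² + J*n) + 15 = 15 + n² + J*n)
M(o) = 2*o/(-152 + o) (M(o) = (2*o)/(-152 + o) = 2*o/(-152 + o))
√(d + M(x(15, -4))) = √(-4000/3 + 2*(15 + 15² - 4*15)/(-152 + (15 + 15² - 4*15))) = √(-4000/3 + 2*(15 + 225 - 60)/(-152 + (15 + 225 - 60))) = √(-4000/3 + 2*180/(-152 + 180)) = √(-4000/3 + 2*180/28) = √(-4000/3 + 2*180*(1/28)) = √(-4000/3 + 90/7) = √(-27730/21) = I*√582330/21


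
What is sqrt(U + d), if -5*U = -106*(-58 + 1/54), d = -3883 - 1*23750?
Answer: I*sqrt(58445970)/45 ≈ 169.89*I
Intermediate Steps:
d = -27633 (d = -3883 - 23750 = -27633)
U = -165943/135 (U = -(-106)*(-58 + 1/54)/5 = -(-106)*(-3131)/(5*54) = -1/5*165943/27 = -165943/135 ≈ -1229.2)
sqrt(U + d) = sqrt(-165943/135 - 27633) = sqrt(-3896398/135) = I*sqrt(58445970)/45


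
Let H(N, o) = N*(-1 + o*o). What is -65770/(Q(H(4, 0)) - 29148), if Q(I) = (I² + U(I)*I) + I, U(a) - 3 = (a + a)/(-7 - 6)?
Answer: 427505/189478 ≈ 2.2562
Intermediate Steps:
U(a) = 3 - 2*a/13 (U(a) = 3 + (a + a)/(-7 - 6) = 3 + (2*a)/(-13) = 3 + (2*a)*(-1/13) = 3 - 2*a/13)
H(N, o) = N*(-1 + o²)
Q(I) = I + I² + I*(3 - 2*I/13) (Q(I) = (I² + (3 - 2*I/13)*I) + I = (I² + I*(3 - 2*I/13)) + I = I + I² + I*(3 - 2*I/13))
-65770/(Q(H(4, 0)) - 29148) = -65770/((4*(-1 + 0²))*(52 + 11*(4*(-1 + 0²)))/13 - 29148) = -65770/((4*(-1 + 0))*(52 + 11*(4*(-1 + 0)))/13 - 29148) = -65770/((4*(-1))*(52 + 11*(4*(-1)))/13 - 29148) = -65770/((1/13)*(-4)*(52 + 11*(-4)) - 29148) = -65770/((1/13)*(-4)*(52 - 44) - 29148) = -65770/((1/13)*(-4)*8 - 29148) = -65770/(-32/13 - 29148) = -65770/(-378956/13) = -65770*(-13/378956) = 427505/189478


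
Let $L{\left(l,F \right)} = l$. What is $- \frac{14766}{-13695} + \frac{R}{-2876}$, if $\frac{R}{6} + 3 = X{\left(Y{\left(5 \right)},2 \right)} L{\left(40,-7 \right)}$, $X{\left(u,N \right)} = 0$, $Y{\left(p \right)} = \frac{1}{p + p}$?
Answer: $\frac{7118921}{6564470} \approx 1.0845$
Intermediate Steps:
$Y{\left(p \right)} = \frac{1}{2 p}$
$R = -18$ ($R = -18 + 6 \cdot 0 \cdot 40 = -18 + 6 \cdot 0 = -18 + 0 = -18$)
$- \frac{14766}{-13695} + \frac{R}{-2876} = - \frac{14766}{-13695} - \frac{18}{-2876} = \left(-14766\right) \left(- \frac{1}{13695}\right) - - \frac{9}{1438} = \frac{4922}{4565} + \frac{9}{1438} = \frac{7118921}{6564470}$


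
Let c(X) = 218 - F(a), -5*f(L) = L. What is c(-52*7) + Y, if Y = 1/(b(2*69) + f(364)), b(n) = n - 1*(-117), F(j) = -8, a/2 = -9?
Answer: 205891/911 ≈ 226.01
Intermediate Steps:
a = -18 (a = 2*(-9) = -18)
b(n) = 117 + n (b(n) = n + 117 = 117 + n)
f(L) = -L/5
c(X) = 226 (c(X) = 218 - 1*(-8) = 218 + 8 = 226)
Y = 5/911 (Y = 1/((117 + 2*69) - 1/5*364) = 1/((117 + 138) - 364/5) = 1/(255 - 364/5) = 1/(911/5) = 5/911 ≈ 0.0054885)
c(-52*7) + Y = 226 + 5/911 = 205891/911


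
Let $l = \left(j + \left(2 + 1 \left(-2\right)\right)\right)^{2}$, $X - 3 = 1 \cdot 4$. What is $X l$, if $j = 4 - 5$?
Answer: $7$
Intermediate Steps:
$j = -1$ ($j = 4 - 5 = -1$)
$X = 7$ ($X = 3 + 1 \cdot 4 = 3 + 4 = 7$)
$l = 1$ ($l = \left(-1 + \left(2 + 1 \left(-2\right)\right)\right)^{2} = \left(-1 + \left(2 - 2\right)\right)^{2} = \left(-1 + 0\right)^{2} = \left(-1\right)^{2} = 1$)
$X l = 7 \cdot 1 = 7$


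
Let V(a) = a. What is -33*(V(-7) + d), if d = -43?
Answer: 1650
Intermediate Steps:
-33*(V(-7) + d) = -33*(-7 - 43) = -33*(-50) = 1650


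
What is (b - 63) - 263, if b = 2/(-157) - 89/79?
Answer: -4057509/12403 ≈ -327.14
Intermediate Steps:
b = -14131/12403 (b = 2*(-1/157) - 89*1/79 = -2/157 - 89/79 = -14131/12403 ≈ -1.1393)
(b - 63) - 263 = (-14131/12403 - 63) - 263 = -795520/12403 - 263 = -4057509/12403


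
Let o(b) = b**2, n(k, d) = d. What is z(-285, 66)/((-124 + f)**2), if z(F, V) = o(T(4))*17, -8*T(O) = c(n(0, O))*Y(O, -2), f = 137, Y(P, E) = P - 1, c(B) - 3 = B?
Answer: 7497/10816 ≈ 0.69314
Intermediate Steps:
c(B) = 3 + B
Y(P, E) = -1 + P
T(O) = -(-1 + O)*(3 + O)/8 (T(O) = -(3 + O)*(-1 + O)/8 = -(-1 + O)*(3 + O)/8)
z(F, V) = 7497/64 (z(F, V) = (-(-1 + 4)*(3 + 4)/8)**2*17 = (-1/8*3*7)**2*17 = (-21/8)**2*17 = (441/64)*17 = 7497/64)
z(-285, 66)/((-124 + f)**2) = 7497/(64*((-124 + 137)**2)) = 7497/(64*(13**2)) = (7497/64)/169 = (7497/64)*(1/169) = 7497/10816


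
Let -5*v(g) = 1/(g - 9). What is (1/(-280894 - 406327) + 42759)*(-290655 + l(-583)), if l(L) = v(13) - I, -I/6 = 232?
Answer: -84999608046862309/6872210 ≈ -1.2369e+10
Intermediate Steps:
v(g) = -1/(5*(-9 + g)) (v(g) = -1/(5*(g - 9)) = -1/(5*(-9 + g)))
I = -1392 (I = -6*232 = -1392)
l(L) = 27839/20 (l(L) = -1/(-45 + 5*13) - 1*(-1392) = -1/(-45 + 65) + 1392 = -1/20 + 1392 = 27839/20)
(1/(-280894 - 406327) + 42759)*(-290655 + l(-583)) = (1/(-280894 - 406327) + 42759)*(-290655 + 27839/20) = (1/(-687221) + 42759)*(-5785261/20) = (-1/687221 + 42759)*(-5785261/20) = (29384882738/687221)*(-5785261/20) = -84999608046862309/6872210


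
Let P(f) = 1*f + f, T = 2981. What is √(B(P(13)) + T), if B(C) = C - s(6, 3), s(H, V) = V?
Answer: 2*√751 ≈ 54.809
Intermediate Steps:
P(f) = 2*f (P(f) = f + f = 2*f)
B(C) = -3 + C (B(C) = C - 1*3 = C - 3 = -3 + C)
√(B(P(13)) + T) = √((-3 + 2*13) + 2981) = √((-3 + 26) + 2981) = √(23 + 2981) = √3004 = 2*√751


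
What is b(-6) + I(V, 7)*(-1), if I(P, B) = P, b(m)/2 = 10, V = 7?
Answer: 13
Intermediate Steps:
b(m) = 20 (b(m) = 2*10 = 20)
b(-6) + I(V, 7)*(-1) = 20 + 7*(-1) = 20 - 7 = 13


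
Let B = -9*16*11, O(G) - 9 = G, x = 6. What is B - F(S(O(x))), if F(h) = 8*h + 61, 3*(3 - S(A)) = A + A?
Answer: -1589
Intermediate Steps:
O(G) = 9 + G
B = -1584 (B = -144*11 = -1584)
S(A) = 3 - 2*A/3 (S(A) = 3 - (A + A)/3 = 3 - 2*A/3)
F(h) = 61 + 8*h
B - F(S(O(x))) = -1584 - (61 + 8*(3 - 2*(9 + 6)/3)) = -1584 - (61 + 8*(3 - ⅔*15)) = -1584 - (61 + 8*(3 - 10)) = -1584 - (61 + 8*(-7)) = -1584 - (61 - 56) = -1584 - 1*5 = -1584 - 5 = -1589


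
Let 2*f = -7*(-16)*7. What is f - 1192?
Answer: -800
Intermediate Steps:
f = 392 (f = (-7*(-16)*7)/2 = (112*7)/2 = (½)*784 = 392)
f - 1192 = 392 - 1192 = -800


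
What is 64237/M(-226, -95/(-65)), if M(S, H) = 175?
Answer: 64237/175 ≈ 367.07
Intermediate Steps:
64237/M(-226, -95/(-65)) = 64237/175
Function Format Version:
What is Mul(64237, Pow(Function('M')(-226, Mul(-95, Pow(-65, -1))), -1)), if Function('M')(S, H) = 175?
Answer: Rational(64237, 175) ≈ 367.07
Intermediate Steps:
Mul(64237, Pow(Function('M')(-226, Mul(-95, Pow(-65, -1))), -1)) = Mul(64237, Pow(175, -1)) = Mul(64237, Rational(1, 175)) = Rational(64237, 175)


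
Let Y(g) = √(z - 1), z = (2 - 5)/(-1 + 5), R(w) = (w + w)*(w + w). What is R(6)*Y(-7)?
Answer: 72*I*√7 ≈ 190.49*I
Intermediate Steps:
R(w) = 4*w² (R(w) = (2*w)*(2*w) = 4*w²)
z = -¾ (z = -3/4 = -3*¼ = -¾ ≈ -0.75000)
Y(g) = I*√7/2 (Y(g) = √(-¾ - 1) = √(-7/4) = I*√7/2)
R(6)*Y(-7) = (4*6²)*(I*√7/2) = (4*36)*(I*√7/2) = 144*(I*√7/2) = 72*I*√7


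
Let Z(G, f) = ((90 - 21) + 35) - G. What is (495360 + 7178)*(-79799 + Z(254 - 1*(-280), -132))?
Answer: -40318121202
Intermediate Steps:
Z(G, f) = 104 - G (Z(G, f) = (69 + 35) - G = 104 - G)
(495360 + 7178)*(-79799 + Z(254 - 1*(-280), -132)) = (495360 + 7178)*(-79799 + (104 - (254 - 1*(-280)))) = 502538*(-79799 + (104 - (254 + 280))) = 502538*(-79799 + (104 - 1*534)) = 502538*(-79799 + (104 - 534)) = 502538*(-79799 - 430) = 502538*(-80229) = -40318121202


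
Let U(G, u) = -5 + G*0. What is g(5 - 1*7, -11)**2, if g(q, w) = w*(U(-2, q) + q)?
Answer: 5929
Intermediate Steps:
U(G, u) = -5 (U(G, u) = -5 + 0 = -5)
g(q, w) = w*(-5 + q)
g(5 - 1*7, -11)**2 = (-11*(-5 + (5 - 1*7)))**2 = (-11*(-5 + (5 - 7)))**2 = (-11*(-5 - 2))**2 = (-11*(-7))**2 = 77**2 = 5929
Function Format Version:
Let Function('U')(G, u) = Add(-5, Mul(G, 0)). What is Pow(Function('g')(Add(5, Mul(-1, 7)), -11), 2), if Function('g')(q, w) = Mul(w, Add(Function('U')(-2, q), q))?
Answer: 5929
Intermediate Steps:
Function('U')(G, u) = -5 (Function('U')(G, u) = Add(-5, 0) = -5)
Function('g')(q, w) = Mul(w, Add(-5, q))
Pow(Function('g')(Add(5, Mul(-1, 7)), -11), 2) = Pow(Mul(-11, Add(-5, Add(5, Mul(-1, 7)))), 2) = Pow(Mul(-11, Add(-5, Add(5, -7))), 2) = Pow(Mul(-11, Add(-5, -2)), 2) = Pow(Mul(-11, -7), 2) = Pow(77, 2) = 5929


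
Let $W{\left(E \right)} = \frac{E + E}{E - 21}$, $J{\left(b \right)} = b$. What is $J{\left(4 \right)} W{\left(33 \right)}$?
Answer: $22$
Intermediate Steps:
$W{\left(E \right)} = \frac{2 E}{-21 + E}$
$J{\left(4 \right)} W{\left(33 \right)} = 4 \cdot 2 \cdot 33 \frac{1}{-21 + 33} = 4 \cdot 2 \cdot 33 \cdot \frac{1}{12} = 4 \cdot \frac{11}{2} = 22$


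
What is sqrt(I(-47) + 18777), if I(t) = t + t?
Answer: sqrt(18683) ≈ 136.69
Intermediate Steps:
I(t) = 2*t
sqrt(I(-47) + 18777) = sqrt(2*(-47) + 18777) = sqrt(-94 + 18777) = sqrt(18683)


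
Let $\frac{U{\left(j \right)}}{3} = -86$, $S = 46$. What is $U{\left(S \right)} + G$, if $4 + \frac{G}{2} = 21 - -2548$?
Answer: $4872$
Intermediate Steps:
$U{\left(j \right)} = -258$ ($U{\left(j \right)} = 3 \left(-86\right) = -258$)
$G = 5130$ ($G = -8 + 2 \left(21 - -2548\right) = -8 + 2 \left(21 + 2548\right) = -8 + 2 \cdot 2569 = -8 + 5138 = 5130$)
$U{\left(S \right)} + G = -258 + 5130 = 4872$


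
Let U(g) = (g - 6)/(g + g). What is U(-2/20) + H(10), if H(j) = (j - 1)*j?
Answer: 241/2 ≈ 120.50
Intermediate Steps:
H(j) = j*(-1 + j) (H(j) = (-1 + j)*j = j*(-1 + j))
U(g) = (-6 + g)/(2*g) (U(g) = (-6 + g)/((2*g)) = (-6 + g)*(1/(2*g)) = (-6 + g)/(2*g))
U(-2/20) + H(10) = (-6 - 2/20)/(2*((-2/20))) + 10*(-1 + 10) = (-6 - 2*1/20)/(2*((-2*1/20))) + 10*9 = (-6 - ⅒)/(2*(-⅒)) + 90 = (½)*(-10)*(-61/10) + 90 = 61/2 + 90 = 241/2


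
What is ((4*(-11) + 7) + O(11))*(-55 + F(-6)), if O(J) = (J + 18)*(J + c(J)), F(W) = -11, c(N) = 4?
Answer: -26268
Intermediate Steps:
O(J) = (4 + J)*(18 + J) (O(J) = (J + 18)*(J + 4) = (18 + J)*(4 + J) = (4 + J)*(18 + J))
((4*(-11) + 7) + O(11))*(-55 + F(-6)) = ((4*(-11) + 7) + (72 + 11² + 22*11))*(-55 - 11) = ((-44 + 7) + (72 + 121 + 242))*(-66) = (-37 + 435)*(-66) = 398*(-66) = -26268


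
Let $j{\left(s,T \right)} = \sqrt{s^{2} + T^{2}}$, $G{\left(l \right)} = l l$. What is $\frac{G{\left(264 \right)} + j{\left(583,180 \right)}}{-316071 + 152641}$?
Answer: $- \frac{34848}{81715} - \frac{\sqrt{372289}}{163430} \approx -0.43019$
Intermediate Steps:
$G{\left(l \right)} = l^{2}$
$j{\left(s,T \right)} = \sqrt{T^{2} + s^{2}}$
$\frac{G{\left(264 \right)} + j{\left(583,180 \right)}}{-316071 + 152641} = \frac{264^{2} + \sqrt{180^{2} + 583^{2}}}{-316071 + 152641} = \frac{69696 + \sqrt{32400 + 339889}}{-163430} = \left(69696 + \sqrt{372289}\right) \left(- \frac{1}{163430}\right) = - \frac{34848}{81715} - \frac{\sqrt{372289}}{163430}$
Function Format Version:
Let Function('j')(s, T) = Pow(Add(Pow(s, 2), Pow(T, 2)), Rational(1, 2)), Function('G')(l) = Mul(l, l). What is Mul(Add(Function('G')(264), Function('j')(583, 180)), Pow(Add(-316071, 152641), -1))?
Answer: Add(Rational(-34848, 81715), Mul(Rational(-1, 163430), Pow(372289, Rational(1, 2)))) ≈ -0.43019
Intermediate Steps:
Function('G')(l) = Pow(l, 2)
Function('j')(s, T) = Pow(Add(Pow(T, 2), Pow(s, 2)), Rational(1, 2))
Mul(Add(Function('G')(264), Function('j')(583, 180)), Pow(Add(-316071, 152641), -1)) = Mul(Add(Pow(264, 2), Pow(Add(Pow(180, 2), Pow(583, 2)), Rational(1, 2))), Pow(Add(-316071, 152641), -1)) = Mul(Add(69696, Pow(Add(32400, 339889), Rational(1, 2))), Pow(-163430, -1)) = Mul(Add(69696, Pow(372289, Rational(1, 2))), Rational(-1, 163430)) = Add(Rational(-34848, 81715), Mul(Rational(-1, 163430), Pow(372289, Rational(1, 2))))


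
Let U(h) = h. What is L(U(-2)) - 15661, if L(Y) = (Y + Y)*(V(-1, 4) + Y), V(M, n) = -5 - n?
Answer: -15617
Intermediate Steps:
L(Y) = 2*Y*(-9 + Y) (L(Y) = (Y + Y)*((-5 - 1*4) + Y) = (2*Y)*((-5 - 4) + Y) = (2*Y)*(-9 + Y) = 2*Y*(-9 + Y))
L(U(-2)) - 15661 = 2*(-2)*(-9 - 2) - 15661 = 2*(-2)*(-11) - 15661 = 44 - 15661 = -15617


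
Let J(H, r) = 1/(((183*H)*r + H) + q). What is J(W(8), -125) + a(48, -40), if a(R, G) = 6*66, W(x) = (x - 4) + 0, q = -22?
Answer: 36241127/91518 ≈ 396.00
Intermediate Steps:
W(x) = -4 + x (W(x) = (-4 + x) + 0 = -4 + x)
J(H, r) = 1/(-22 + H + 183*H*r) (J(H, r) = 1/(((183*H)*r + H) - 22) = 1/((183*H*r + H) - 22) = 1/((H + 183*H*r) - 22) = 1/(-22 + H + 183*H*r))
a(R, G) = 396
J(W(8), -125) + a(48, -40) = 1/(-22 + (-4 + 8) + 183*(-4 + 8)*(-125)) + 396 = 1/(-22 + 4 + 183*4*(-125)) + 396 = 1/(-22 + 4 - 91500) + 396 = 1/(-91518) + 396 = -1/91518 + 396 = 36241127/91518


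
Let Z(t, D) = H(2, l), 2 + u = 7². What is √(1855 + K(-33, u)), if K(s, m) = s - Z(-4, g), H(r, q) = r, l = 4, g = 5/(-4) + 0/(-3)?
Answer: 2*√455 ≈ 42.661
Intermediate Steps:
g = -5/4 (g = 5*(-¼) + 0*(-⅓) = -5/4 + 0 = -5/4 ≈ -1.2500)
u = 47 (u = -2 + 7² = -2 + 49 = 47)
Z(t, D) = 2
K(s, m) = -2 + s (K(s, m) = s - 1*2 = s - 2 = -2 + s)
√(1855 + K(-33, u)) = √(1855 + (-2 - 33)) = √(1855 - 35) = √1820 = 2*√455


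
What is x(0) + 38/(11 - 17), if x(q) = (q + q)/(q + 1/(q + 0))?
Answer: -19/3 ≈ -6.3333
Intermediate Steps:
x(q) = 2*q/(q + 1/q) (x(q) = (2*q)/(q + 1/q) = 2*q/(q + 1/q))
x(0) + 38/(11 - 17) = 2*0**2/(1 + 0**2) + 38/(11 - 17) = 2*0/(1 + 0) + 38/(-6) = 2*0/1 - 1/6*38 = 2*0*1 - 19/3 = 0 - 19/3 = -19/3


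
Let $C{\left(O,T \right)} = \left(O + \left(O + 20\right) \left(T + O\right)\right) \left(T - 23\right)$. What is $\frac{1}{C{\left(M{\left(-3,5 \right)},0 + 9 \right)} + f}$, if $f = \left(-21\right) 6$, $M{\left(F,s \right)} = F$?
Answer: $- \frac{1}{1512} \approx -0.00066138$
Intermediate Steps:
$C{\left(O,T \right)} = \left(-23 + T\right) \left(O + \left(20 + O\right) \left(O + T\right)\right)$ ($C{\left(O,T \right)} = \left(O + \left(20 + O\right) \left(O + T\right)\right) \left(-23 + T\right) = \left(-23 + T\right) \left(O + \left(20 + O\right) \left(O + T\right)\right)$)
$f = -126$
$\frac{1}{C{\left(M{\left(-3,5 \right)},0 + 9 \right)} + f} = \frac{1}{\left(\left(-483\right) \left(-3\right) - 460 \left(0 + 9\right) - 23 \left(-3\right)^{2} + 20 \left(0 + 9\right)^{2} - 3 \left(0 + 9\right)^{2} + \left(0 + 9\right) \left(-3\right)^{2} - - 6 \left(0 + 9\right)\right) - 126} = \frac{1}{\left(1449 - 4140 - 207 + 20 \cdot 9^{2} - 3 \cdot 9^{2} + 9 \cdot 9 - \left(-6\right) 9\right) - 126} = \frac{1}{\left(1449 - 4140 - 207 + 20 \cdot 81 - 243 + 81 + 54\right) - 126} = \frac{1}{\left(1449 - 4140 - 207 + 1620 - 243 + 81 + 54\right) - 126} = \frac{1}{-1386 - 126} = \frac{1}{-1512} = - \frac{1}{1512}$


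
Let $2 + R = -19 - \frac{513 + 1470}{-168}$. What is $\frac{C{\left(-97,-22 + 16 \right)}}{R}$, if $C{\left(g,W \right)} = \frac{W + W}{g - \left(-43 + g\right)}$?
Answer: $\frac{672}{22145} \approx 0.030345$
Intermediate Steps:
$C{\left(g,W \right)} = \frac{2 W}{43}$
$R = - \frac{515}{56}$ ($R = -2 - \left(19 + \frac{513 + 1470}{-168}\right) = -2 - \left(19 + 1983 \left(- \frac{1}{168}\right)\right) = -2 - \frac{403}{56} = - \frac{515}{56} \approx -9.1964$)
$\frac{C{\left(-97,-22 + 16 \right)}}{R} = \frac{\frac{2}{43} \left(-22 + 16\right)}{- \frac{515}{56}} = \frac{2}{43} \left(-6\right) \left(- \frac{56}{515}\right) = \left(- \frac{12}{43}\right) \left(- \frac{56}{515}\right) = \frac{672}{22145}$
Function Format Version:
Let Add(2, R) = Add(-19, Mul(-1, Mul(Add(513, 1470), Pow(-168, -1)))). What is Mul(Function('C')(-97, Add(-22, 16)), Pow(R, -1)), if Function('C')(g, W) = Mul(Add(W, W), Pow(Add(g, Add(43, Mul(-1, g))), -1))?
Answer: Rational(672, 22145) ≈ 0.030345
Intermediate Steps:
Function('C')(g, W) = Mul(Rational(2, 43), W) (Function('C')(g, W) = Mul(Mul(2, W), Pow(43, -1)) = Mul(Mul(2, W), Rational(1, 43)) = Mul(Rational(2, 43), W))
R = Rational(-515, 56) (R = Add(-2, Add(-19, Mul(-1, Mul(Add(513, 1470), Pow(-168, -1))))) = Add(-2, Add(-19, Mul(-1, Mul(1983, Rational(-1, 168))))) = Add(-2, Add(-19, Mul(-1, Rational(-661, 56)))) = Add(-2, Add(-19, Rational(661, 56))) = Add(-2, Rational(-403, 56)) = Rational(-515, 56) ≈ -9.1964)
Mul(Function('C')(-97, Add(-22, 16)), Pow(R, -1)) = Mul(Mul(Rational(2, 43), Add(-22, 16)), Pow(Rational(-515, 56), -1)) = Mul(Mul(Rational(2, 43), -6), Rational(-56, 515)) = Mul(Rational(-12, 43), Rational(-56, 515)) = Rational(672, 22145)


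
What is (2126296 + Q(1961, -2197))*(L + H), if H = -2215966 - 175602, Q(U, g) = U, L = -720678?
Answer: -6623659335222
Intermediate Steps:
H = -2391568
(2126296 + Q(1961, -2197))*(L + H) = (2126296 + 1961)*(-720678 - 2391568) = 2128257*(-3112246) = -6623659335222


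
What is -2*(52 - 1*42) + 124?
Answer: 104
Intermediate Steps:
-2*(52 - 1*42) + 124 = -2*(52 - 42) + 124 = -2*10 + 124 = -20 + 124 = 104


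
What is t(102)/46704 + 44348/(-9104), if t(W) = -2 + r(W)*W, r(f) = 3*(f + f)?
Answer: -46966847/13287288 ≈ -3.5347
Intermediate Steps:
r(f) = 6*f (r(f) = 3*(2*f) = 6*f)
t(W) = -2 + 6*W² (t(W) = -2 + (6*W)*W = -2 + 6*W²)
t(102)/46704 + 44348/(-9104) = (-2 + 6*102²)/46704 + 44348/(-9104) = (-2 + 6*10404)*(1/46704) + 44348*(-1/9104) = (-2 + 62424)*(1/46704) - 11087/2276 = 62422*(1/46704) - 11087/2276 = 31211/23352 - 11087/2276 = -46966847/13287288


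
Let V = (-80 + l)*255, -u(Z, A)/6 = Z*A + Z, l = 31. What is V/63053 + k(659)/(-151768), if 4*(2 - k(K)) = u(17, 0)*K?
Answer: -347769577/1125815024 ≈ -0.30890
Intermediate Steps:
u(Z, A) = -6*Z - 6*A*Z (u(Z, A) = -6*(Z*A + Z) = -6*(A*Z + Z) = -6*(Z + A*Z) = -6*Z - 6*A*Z)
k(K) = 2 + 51*K/2 (k(K) = 2 - (-6*17*(1 + 0))*K/4 = 2 - (-6*17*1)*K/4 = 2 - (-51)*K/2 = 2 + 51*K/2)
V = -12495 (V = (-80 + 31)*255 = -49*255 = -12495)
V/63053 + k(659)/(-151768) = -12495/63053 + (2 + (51/2)*659)/(-151768) = -12495*1/63053 + (2 + 33609/2)*(-1/151768) = -735/3709 + (33613/2)*(-1/151768) = -735/3709 - 33613/303536 = -347769577/1125815024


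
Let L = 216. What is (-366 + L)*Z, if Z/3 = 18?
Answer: -8100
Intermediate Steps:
Z = 54 (Z = 3*18 = 54)
(-366 + L)*Z = (-366 + 216)*54 = -150*54 = -8100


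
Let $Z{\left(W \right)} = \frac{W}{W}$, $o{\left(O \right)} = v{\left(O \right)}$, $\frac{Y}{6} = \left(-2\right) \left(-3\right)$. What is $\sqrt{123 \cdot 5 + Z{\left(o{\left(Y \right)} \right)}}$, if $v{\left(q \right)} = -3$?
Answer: $2 \sqrt{154} \approx 24.819$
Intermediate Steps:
$Y = 36$ ($Y = 6 \left(\left(-2\right) \left(-3\right)\right) = 6 \cdot 6 = 36$)
$o{\left(O \right)} = -3$
$Z{\left(W \right)} = 1$
$\sqrt{123 \cdot 5 + Z{\left(o{\left(Y \right)} \right)}} = \sqrt{123 \cdot 5 + 1} = \sqrt{615 + 1} = \sqrt{616} = 2 \sqrt{154}$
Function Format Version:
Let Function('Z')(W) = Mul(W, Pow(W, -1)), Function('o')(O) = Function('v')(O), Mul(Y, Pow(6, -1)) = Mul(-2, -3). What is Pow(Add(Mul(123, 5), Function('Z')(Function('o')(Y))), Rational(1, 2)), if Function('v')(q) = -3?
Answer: Mul(2, Pow(154, Rational(1, 2))) ≈ 24.819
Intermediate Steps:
Y = 36 (Y = Mul(6, Mul(-2, -3)) = Mul(6, 6) = 36)
Function('o')(O) = -3
Function('Z')(W) = 1
Pow(Add(Mul(123, 5), Function('Z')(Function('o')(Y))), Rational(1, 2)) = Pow(Add(Mul(123, 5), 1), Rational(1, 2)) = Pow(Add(615, 1), Rational(1, 2)) = Pow(616, Rational(1, 2)) = Mul(2, Pow(154, Rational(1, 2)))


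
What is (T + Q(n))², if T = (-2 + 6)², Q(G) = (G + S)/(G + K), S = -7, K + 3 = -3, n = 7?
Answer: 256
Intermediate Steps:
K = -6 (K = -3 - 3 = -6)
Q(G) = (-7 + G)/(-6 + G) (Q(G) = (G - 7)/(G - 6) = (-7 + G)/(-6 + G))
T = 16 (T = 4² = 16)
(T + Q(n))² = (16 + (-7 + 7)/(-6 + 7))² = (16 + 0/1)² = (16 + 1*0)² = (16 + 0)² = 16² = 256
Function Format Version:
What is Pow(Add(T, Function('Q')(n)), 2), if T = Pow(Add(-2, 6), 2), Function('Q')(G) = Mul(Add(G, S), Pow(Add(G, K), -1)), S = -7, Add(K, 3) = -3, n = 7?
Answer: 256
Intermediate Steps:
K = -6 (K = Add(-3, -3) = -6)
Function('Q')(G) = Mul(Pow(Add(-6, G), -1), Add(-7, G)) (Function('Q')(G) = Mul(Add(G, -7), Pow(Add(G, -6), -1)) = Mul(Add(-7, G), Pow(Add(-6, G), -1)) = Mul(Pow(Add(-6, G), -1), Add(-7, G)))
T = 16 (T = Pow(4, 2) = 16)
Pow(Add(T, Function('Q')(n)), 2) = Pow(Add(16, Mul(Pow(Add(-6, 7), -1), Add(-7, 7))), 2) = Pow(Add(16, Mul(Pow(1, -1), 0)), 2) = Pow(Add(16, Mul(1, 0)), 2) = Pow(Add(16, 0), 2) = Pow(16, 2) = 256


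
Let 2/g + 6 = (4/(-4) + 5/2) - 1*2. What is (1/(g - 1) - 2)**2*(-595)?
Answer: -77315/17 ≈ -4547.9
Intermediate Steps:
g = -4/13 (g = 2/(-6 + ((4/(-4) + 5/2) - 1*2)) = 2/(-6 + ((4*(-1/4) + 5*(1/2)) - 2)) = 2/(-6 + ((-1 + 5/2) - 2)) = 2/(-6 + (3/2 - 2)) = 2/(-6 - 1/2) = 2/(-13/2) = 2*(-2/13) = -4/13 ≈ -0.30769)
(1/(g - 1) - 2)**2*(-595) = (1/(-4/13 - 1) - 2)**2*(-595) = (1/(-17/13) - 2)**2*(-595) = (-13/17 - 2)**2*(-595) = (-47/17)**2*(-595) = (2209/289)*(-595) = -77315/17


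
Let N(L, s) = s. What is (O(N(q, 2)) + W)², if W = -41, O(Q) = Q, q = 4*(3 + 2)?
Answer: 1521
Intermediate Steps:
q = 20 (q = 4*5 = 20)
(O(N(q, 2)) + W)² = (2 - 41)² = (-39)² = 1521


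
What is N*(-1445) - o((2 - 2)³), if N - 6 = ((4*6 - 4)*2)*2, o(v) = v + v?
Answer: -124270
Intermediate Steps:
o(v) = 2*v
N = 86 (N = 6 + ((4*6 - 4)*2)*2 = 6 + ((24 - 4)*2)*2 = 6 + (20*2)*2 = 6 + 40*2 = 6 + 80 = 86)
N*(-1445) - o((2 - 2)³) = 86*(-1445) - 2*(2 - 2)³ = -124270 - 2*0³ = -124270 - 2*0 = -124270 - 1*0 = -124270 + 0 = -124270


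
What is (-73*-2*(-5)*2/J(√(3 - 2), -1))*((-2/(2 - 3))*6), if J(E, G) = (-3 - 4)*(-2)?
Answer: -8760/7 ≈ -1251.4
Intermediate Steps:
J(E, G) = 14 (J(E, G) = -7*(-2) = 14)
(-73*-2*(-5)*2/J(√(3 - 2), -1))*((-2/(2 - 3))*6) = (-73*-2*(-5)*2/14)*((-2/(2 - 3))*6) = (-73*10*2/14)*((-2/(-1))*6) = (-1460/14)*(-1*(-2)*6) = (-73*10/7)*(2*6) = -730/7*12 = -8760/7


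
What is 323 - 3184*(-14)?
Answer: 44899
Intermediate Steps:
323 - 3184*(-14) = 323 - 398*(-112) = 323 + 44576 = 44899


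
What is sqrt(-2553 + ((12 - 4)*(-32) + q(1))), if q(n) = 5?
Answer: 2*I*sqrt(701) ≈ 52.953*I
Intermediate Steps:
sqrt(-2553 + ((12 - 4)*(-32) + q(1))) = sqrt(-2553 + ((12 - 4)*(-32) + 5)) = sqrt(-2553 + (8*(-32) + 5)) = sqrt(-2553 + (-256 + 5)) = sqrt(-2553 - 251) = sqrt(-2804) = 2*I*sqrt(701)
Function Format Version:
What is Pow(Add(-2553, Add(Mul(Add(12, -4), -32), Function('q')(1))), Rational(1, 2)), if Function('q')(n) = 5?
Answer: Mul(2, I, Pow(701, Rational(1, 2))) ≈ Mul(52.953, I)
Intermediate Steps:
Pow(Add(-2553, Add(Mul(Add(12, -4), -32), Function('q')(1))), Rational(1, 2)) = Pow(Add(-2553, Add(Mul(Add(12, -4), -32), 5)), Rational(1, 2)) = Pow(Add(-2553, Add(Mul(8, -32), 5)), Rational(1, 2)) = Pow(Add(-2553, Add(-256, 5)), Rational(1, 2)) = Pow(Add(-2553, -251), Rational(1, 2)) = Pow(-2804, Rational(1, 2)) = Mul(2, I, Pow(701, Rational(1, 2)))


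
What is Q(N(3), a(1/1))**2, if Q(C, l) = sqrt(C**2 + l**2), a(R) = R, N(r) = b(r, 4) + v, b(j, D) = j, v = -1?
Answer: 5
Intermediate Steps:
N(r) = -1 + r (N(r) = r - 1 = -1 + r)
Q(N(3), a(1/1))**2 = (sqrt((-1 + 3)**2 + (1/1)**2))**2 = (sqrt(2**2 + 1**2))**2 = (sqrt(4 + 1))**2 = (sqrt(5))**2 = 5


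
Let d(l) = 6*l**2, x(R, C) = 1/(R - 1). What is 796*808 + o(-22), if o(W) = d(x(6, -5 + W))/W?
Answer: 176871197/275 ≈ 6.4317e+5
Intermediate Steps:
x(R, C) = 1/(-1 + R)
o(W) = 6/(25*W) (o(W) = (6*(1/(-1 + 6))**2)/W = (6*(1/5)**2)/W = (6*(1/25))/W = 6/(25*W))
796*808 + o(-22) = 796*808 + (6/25)/(-22) = 643168 + (6/25)*(-1/22) = 643168 - 3/275 = 176871197/275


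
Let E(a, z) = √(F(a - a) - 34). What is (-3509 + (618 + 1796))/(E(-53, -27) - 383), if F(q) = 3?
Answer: 83877/29344 + 219*I*√31/29344 ≈ 2.8584 + 0.041553*I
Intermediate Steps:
E(a, z) = I*√31 (E(a, z) = √(3 - 34) = √(-31) = I*√31)
(-3509 + (618 + 1796))/(E(-53, -27) - 383) = (-3509 + (618 + 1796))/(I*√31 - 383) = (-3509 + 2414)/(-383 + I*√31) = -1095/(-383 + I*√31)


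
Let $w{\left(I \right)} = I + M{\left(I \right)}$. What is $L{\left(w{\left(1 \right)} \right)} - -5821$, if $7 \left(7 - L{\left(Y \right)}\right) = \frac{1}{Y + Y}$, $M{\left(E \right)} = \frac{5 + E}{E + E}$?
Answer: $\frac{326367}{56} \approx 5828.0$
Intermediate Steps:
$M{\left(E \right)} = \frac{5 + E}{2 E}$
$w{\left(I \right)} = I + \frac{5 + I}{2 I}$
$L{\left(Y \right)} = 7 - \frac{1}{14 Y}$ ($L{\left(Y \right)} = 7 - \frac{1}{7 \left(Y + Y\right)} = 7 - \frac{1}{7 \cdot 2 Y} = 7 - \frac{\frac{1}{2} \frac{1}{Y}}{7} = 7 - \frac{1}{14 Y}$)
$L{\left(w{\left(1 \right)} \right)} - -5821 = \left(7 - \frac{1}{14 \left(\frac{1}{2} + 1 + \frac{5}{2 \cdot 1}\right)}\right) - -5821 = \left(7 - \frac{1}{14 \left(\frac{1}{2} + 1 + \frac{5}{2} \cdot 1\right)}\right) + 5821 = \left(7 - \frac{1}{14 \left(\frac{1}{2} + 1 + \frac{5}{2}\right)}\right) + 5821 = \left(7 - \frac{1}{14 \cdot 4}\right) + 5821 = \left(7 - \frac{1}{56}\right) + 5821 = \frac{391}{56} + 5821 = \frac{326367}{56}$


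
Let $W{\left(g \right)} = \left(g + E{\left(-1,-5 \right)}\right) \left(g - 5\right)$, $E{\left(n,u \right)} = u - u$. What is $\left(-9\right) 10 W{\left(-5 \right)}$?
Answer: $-4500$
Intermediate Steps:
$E{\left(n,u \right)} = 0$
$W{\left(g \right)} = g \left(-5 + g\right)$ ($W{\left(g \right)} = \left(g + 0\right) \left(g - 5\right) = g \left(-5 + g\right)$)
$\left(-9\right) 10 W{\left(-5 \right)} = \left(-9\right) 10 \left(- 5 \left(-5 - 5\right)\right) = - 90 \left(\left(-5\right) \left(-10\right)\right) = \left(-90\right) 50 = -4500$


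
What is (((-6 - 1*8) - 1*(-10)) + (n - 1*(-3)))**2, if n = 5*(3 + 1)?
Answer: 361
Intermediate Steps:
n = 20 (n = 5*4 = 20)
(((-6 - 1*8) - 1*(-10)) + (n - 1*(-3)))**2 = (((-6 - 1*8) - 1*(-10)) + (20 - 1*(-3)))**2 = (((-6 - 8) + 10) + (20 + 3))**2 = ((-14 + 10) + 23)**2 = (-4 + 23)**2 = 19**2 = 361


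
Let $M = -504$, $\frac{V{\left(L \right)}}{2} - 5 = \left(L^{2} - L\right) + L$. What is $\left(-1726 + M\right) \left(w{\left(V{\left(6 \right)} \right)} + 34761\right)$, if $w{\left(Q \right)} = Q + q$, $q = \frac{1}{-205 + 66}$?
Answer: $- \frac{10800282480}{139} \approx -7.77 \cdot 10^{7}$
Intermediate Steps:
$q = - \frac{1}{139}$ ($q = \frac{1}{-139} = - \frac{1}{139} \approx -0.0071942$)
$V{\left(L \right)} = 10 + 2 L^{2}$ ($V{\left(L \right)} = 10 + 2 \left(\left(L^{2} - L\right) + L\right) = 10 + 2 L^{2}$)
$w{\left(Q \right)} = - \frac{1}{139} + Q$ ($w{\left(Q \right)} = Q - \frac{1}{139} = - \frac{1}{139} + Q$)
$\left(-1726 + M\right) \left(w{\left(V{\left(6 \right)} \right)} + 34761\right) = \left(-1726 - 504\right) \left(\left(- \frac{1}{139} + \left(10 + 2 \cdot 6^{2}\right)\right) + 34761\right) = - 2230 \left(\left(- \frac{1}{139} + \left(10 + 2 \cdot 36\right)\right) + 34761\right) = - 2230 \left(\left(- \frac{1}{139} + \left(10 + 72\right)\right) + 34761\right) = - 2230 \left(\left(- \frac{1}{139} + 82\right) + 34761\right) = - 2230 \left(\frac{11397}{139} + 34761\right) = \left(-2230\right) \frac{4843176}{139} = - \frac{10800282480}{139}$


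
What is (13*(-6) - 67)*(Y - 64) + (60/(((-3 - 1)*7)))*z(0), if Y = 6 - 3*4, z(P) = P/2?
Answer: 10150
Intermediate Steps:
z(P) = P/2 (z(P) = P*(1/2) = P/2)
Y = -6 (Y = 6 - 12 = -6)
(13*(-6) - 67)*(Y - 64) + (60/(((-3 - 1)*7)))*z(0) = (13*(-6) - 67)*(-6 - 64) + (60/(((-3 - 1)*7)))*((1/2)*0) = (-78 - 67)*(-70) + (60/((-4*7)))*0 = -145*(-70) + (60/(-28))*0 = 10150 + (60*(-1/28))*0 = 10150 - 15/7*0 = 10150 + 0 = 10150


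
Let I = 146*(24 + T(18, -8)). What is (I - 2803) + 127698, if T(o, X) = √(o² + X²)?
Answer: 128399 + 292*√97 ≈ 1.3127e+5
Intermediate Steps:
T(o, X) = √(X² + o²)
I = 3504 + 292*√97 (I = 146*(24 + √((-8)² + 18²)) = 146*(24 + √(64 + 324)) = 146*(24 + √388) = 146*(24 + 2*√97) = 3504 + 292*√97 ≈ 6379.9)
(I - 2803) + 127698 = ((3504 + 292*√97) - 2803) + 127698 = (701 + 292*√97) + 127698 = 128399 + 292*√97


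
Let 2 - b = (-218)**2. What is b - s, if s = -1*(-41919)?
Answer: -89441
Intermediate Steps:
s = 41919
b = -47522 (b = 2 - 1*(-218)**2 = 2 - 1*47524 = 2 - 47524 = -47522)
b - s = -47522 - 1*41919 = -47522 - 41919 = -89441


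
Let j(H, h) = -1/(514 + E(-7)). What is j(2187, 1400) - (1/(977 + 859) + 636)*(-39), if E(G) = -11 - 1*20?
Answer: 2443989617/98532 ≈ 24804.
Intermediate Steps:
E(G) = -31 (E(G) = -11 - 20 = -31)
j(H, h) = -1/483 (j(H, h) = -1/(514 - 31) = -1/483)
j(2187, 1400) - (1/(977 + 859) + 636)*(-39) = -1/483 - (1/(977 + 859) + 636)*(-39) = -1/483 - (1/1836 + 636)*(-39) = -1/483 - 1167697*(-39)/1836 = -1/483 - 1*(-15180061/612) = -1/483 + 15180061/612 = 2443989617/98532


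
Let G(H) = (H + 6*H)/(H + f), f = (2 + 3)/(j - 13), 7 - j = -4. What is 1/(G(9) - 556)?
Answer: -13/7102 ≈ -0.0018305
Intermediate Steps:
j = 11 (j = 7 - 1*(-4) = 7 + 4 = 11)
f = -5/2 (f = (2 + 3)/(11 - 13) = 5/(-2) = 5*(-1/2) = -5/2 ≈ -2.5000)
G(H) = 7*H/(-5/2 + H) (G(H) = (H + 6*H)/(H - 5/2) = (7*H)/(-5/2 + H) = 7*H/(-5/2 + H))
1/(G(9) - 556) = 1/(14*9/(-5 + 2*9) - 556) = 1/(14*9/(-5 + 18) - 556) = 1/(14*9/13 - 556) = 1/(14*9*(1/13) - 556) = 1/(126/13 - 556) = 1/(-7102/13) = -13/7102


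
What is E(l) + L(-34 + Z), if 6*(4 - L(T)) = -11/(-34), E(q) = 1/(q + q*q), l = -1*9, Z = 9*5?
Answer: 4847/1224 ≈ 3.9600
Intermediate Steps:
Z = 45
l = -9
E(q) = 1/(q + q**2)
L(T) = 805/204 (L(T) = 4 - (-11)/(6*(-34)) = 4 - (-11)*(-1)/(6*34) = 4 - 1/6*11/34 = 4 - 11/204 = 805/204)
E(l) + L(-34 + Z) = 1/((-9)*(1 - 9)) + 805/204 = -1/9/(-8) + 805/204 = -1/9*(-1/8) + 805/204 = 1/72 + 805/204 = 4847/1224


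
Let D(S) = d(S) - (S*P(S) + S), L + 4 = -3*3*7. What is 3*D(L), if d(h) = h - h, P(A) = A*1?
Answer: -13266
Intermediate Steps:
P(A) = A
d(h) = 0
L = -67 (L = -4 - 3*3*7 = -4 - 9*7 = -4 - 63 = -67)
D(S) = -S - S**2 (D(S) = 0 - (S*S + S) = 0 - (S**2 + S) = 0 - (S + S**2) = 0 + (-S - S**2) = -S - S**2)
3*D(L) = 3*(-67*(-1 - 1*(-67))) = 3*(-67*(-1 + 67)) = 3*(-67*66) = 3*(-4422) = -13266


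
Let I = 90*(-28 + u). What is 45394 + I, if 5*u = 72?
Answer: 44170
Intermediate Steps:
u = 72/5 (u = (1/5)*72 = 72/5 ≈ 14.400)
I = -1224 (I = 90*(-28 + 72/5) = 90*(-68/5) = -1224)
45394 + I = 45394 - 1224 = 44170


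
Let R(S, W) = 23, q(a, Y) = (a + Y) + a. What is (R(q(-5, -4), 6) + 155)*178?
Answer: 31684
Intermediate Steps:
q(a, Y) = Y + 2*a (q(a, Y) = (Y + a) + a = Y + 2*a)
(R(q(-5, -4), 6) + 155)*178 = (23 + 155)*178 = 178*178 = 31684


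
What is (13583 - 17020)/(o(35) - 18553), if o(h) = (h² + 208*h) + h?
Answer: 3437/10013 ≈ 0.34325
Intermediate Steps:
o(h) = h² + 209*h
(13583 - 17020)/(o(35) - 18553) = (13583 - 17020)/(35*(209 + 35) - 18553) = -3437/(35*244 - 18553) = -3437/(8540 - 18553) = -3437/(-10013) = -3437*(-1/10013) = 3437/10013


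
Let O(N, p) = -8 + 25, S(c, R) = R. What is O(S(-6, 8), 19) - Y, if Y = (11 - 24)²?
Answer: -152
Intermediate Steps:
O(N, p) = 17
Y = 169 (Y = (-13)² = 169)
O(S(-6, 8), 19) - Y = 17 - 1*169 = 17 - 169 = -152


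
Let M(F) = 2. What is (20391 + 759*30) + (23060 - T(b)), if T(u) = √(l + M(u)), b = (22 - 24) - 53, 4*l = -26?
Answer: 66221 - 3*I*√2/2 ≈ 66221.0 - 2.1213*I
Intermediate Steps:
l = -13/2 (l = (¼)*(-26) = -13/2 ≈ -6.5000)
b = -55 (b = -2 - 53 = -55)
T(u) = 3*I*√2/2 (T(u) = √(-13/2 + 2) = √(-9/2) = 3*I*√2/2)
(20391 + 759*30) + (23060 - T(b)) = (20391 + 759*30) + (23060 - 3*I*√2/2) = (20391 + 22770) + (23060 - 3*I*√2/2) = 43161 + (23060 - 3*I*√2/2) = 66221 - 3*I*√2/2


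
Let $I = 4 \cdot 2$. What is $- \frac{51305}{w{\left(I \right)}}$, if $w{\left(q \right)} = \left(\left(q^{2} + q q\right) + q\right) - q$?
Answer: $- \frac{51305}{128} \approx -400.82$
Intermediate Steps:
$I = 8$
$w{\left(q \right)} = 2 q^{2}$ ($w{\left(q \right)} = \left(\left(q^{2} + q^{2}\right) + q\right) - q = \left(2 q^{2} + q\right) - q = \left(q + 2 q^{2}\right) - q = 2 q^{2}$)
$- \frac{51305}{w{\left(I \right)}} = - \frac{51305}{2 \cdot 8^{2}} = - \frac{51305}{2 \cdot 64} = - \frac{51305}{128}$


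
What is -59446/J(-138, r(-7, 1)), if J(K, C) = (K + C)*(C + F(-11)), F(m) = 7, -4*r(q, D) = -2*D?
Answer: 237784/4125 ≈ 57.645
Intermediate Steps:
r(q, D) = D/2 (r(q, D) = -(-1)*D/2 = D/2)
J(K, C) = (7 + C)*(C + K) (J(K, C) = (K + C)*(C + 7) = (C + K)*(7 + C) = (7 + C)*(C + K))
-59446/J(-138, r(-7, 1)) = -59446/(((1/2)*1)**2 + 7*((1/2)*1) + 7*(-138) + ((1/2)*1)*(-138)) = -59446/((1/2)**2 + 7*(1/2) - 966 + (1/2)*(-138)) = -59446/(1/4 + 7/2 - 966 - 69) = -59446/(-4125/4) = -59446*(-4/4125) = 237784/4125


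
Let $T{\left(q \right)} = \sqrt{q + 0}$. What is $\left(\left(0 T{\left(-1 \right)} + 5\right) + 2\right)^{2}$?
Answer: $49$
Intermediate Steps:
$T{\left(q \right)} = \sqrt{q}$
$\left(\left(0 T{\left(-1 \right)} + 5\right) + 2\right)^{2} = \left(\left(0 \sqrt{-1} + 5\right) + 2\right)^{2} = \left(\left(0 i + 5\right) + 2\right)^{2} = \left(\left(0 + 5\right) + 2\right)^{2} = \left(5 + 2\right)^{2} = 7^{2} = 49$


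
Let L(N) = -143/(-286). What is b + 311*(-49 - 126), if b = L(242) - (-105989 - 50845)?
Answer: 204819/2 ≈ 1.0241e+5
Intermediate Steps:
L(N) = ½ (L(N) = -143*(-1/286) = ½)
b = 313669/2 (b = ½ - (-105989 - 50845) = ½ - 1*(-156834) = ½ + 156834 = 313669/2 ≈ 1.5683e+5)
b + 311*(-49 - 126) = 313669/2 + 311*(-49 - 126) = 313669/2 + 311*(-175) = 313669/2 - 54425 = 204819/2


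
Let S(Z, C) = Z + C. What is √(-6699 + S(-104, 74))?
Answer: I*√6729 ≈ 82.031*I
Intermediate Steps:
S(Z, C) = C + Z
√(-6699 + S(-104, 74)) = √(-6699 + (74 - 104)) = √(-6699 - 30) = √(-6729) = I*√6729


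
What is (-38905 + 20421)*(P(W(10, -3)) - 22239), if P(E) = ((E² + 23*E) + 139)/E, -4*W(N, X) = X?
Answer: 1221602939/3 ≈ 4.0720e+8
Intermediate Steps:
W(N, X) = -X/4
P(E) = (139 + E² + 23*E)/E
(-38905 + 20421)*(P(W(10, -3)) - 22239) = (-38905 + 20421)*((23 - ¼*(-3) + 139/((-¼*(-3)))) - 22239) = -18484*((23 + ¾ + 139/(¾)) - 22239) = -18484*((23 + ¾ + 139*(4/3)) - 22239) = -18484*((23 + ¾ + 556/3) - 22239) = -18484*(2509/12 - 22239) = -18484*(-264359/12) = 1221602939/3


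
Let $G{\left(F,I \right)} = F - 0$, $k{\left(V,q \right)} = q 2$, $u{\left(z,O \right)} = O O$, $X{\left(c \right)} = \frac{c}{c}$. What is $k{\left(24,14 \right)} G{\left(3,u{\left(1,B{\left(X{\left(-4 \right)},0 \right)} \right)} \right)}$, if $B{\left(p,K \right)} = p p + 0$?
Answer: $84$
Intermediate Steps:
$X{\left(c \right)} = 1$
$B{\left(p,K \right)} = p^{2}$ ($B{\left(p,K \right)} = p^{2} + 0 = p^{2}$)
$u{\left(z,O \right)} = O^{2}$
$k{\left(V,q \right)} = 2 q$
$G{\left(F,I \right)} = F$ ($G{\left(F,I \right)} = F + 0 = F$)
$k{\left(24,14 \right)} G{\left(3,u{\left(1,B{\left(X{\left(-4 \right)},0 \right)} \right)} \right)} = 2 \cdot 14 \cdot 3 = 28 \cdot 3 = 84$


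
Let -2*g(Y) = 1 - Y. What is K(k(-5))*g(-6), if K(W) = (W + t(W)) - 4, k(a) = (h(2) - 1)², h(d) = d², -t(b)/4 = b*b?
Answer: 2233/2 ≈ 1116.5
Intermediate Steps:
t(b) = -4*b² (t(b) = -4*b*b = -4*b²)
g(Y) = -½ + Y/2 (g(Y) = -(1 - Y)/2 = -½ + Y/2)
k(a) = 9 (k(a) = (2² - 1)² = (4 - 1)² = 3² = 9)
K(W) = -4 + W - 4*W² (K(W) = (W - 4*W²) - 4 = -4 + W - 4*W²)
K(k(-5))*g(-6) = (-4 + 9 - 4*9²)*(-½ + (½)*(-6)) = (-4 + 9 - 4*81)*(-½ - 3) = (-4 + 9 - 324)*(-7/2) = -319*(-7/2) = 2233/2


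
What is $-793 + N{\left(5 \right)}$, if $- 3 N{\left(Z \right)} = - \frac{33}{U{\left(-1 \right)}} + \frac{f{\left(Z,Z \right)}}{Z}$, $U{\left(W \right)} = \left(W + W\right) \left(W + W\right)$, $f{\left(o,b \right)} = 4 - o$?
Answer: $- \frac{47411}{60} \approx -790.18$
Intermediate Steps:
$U{\left(W \right)} = 4 W^{2}$ ($U{\left(W \right)} = 2 W 2 W = 4 W^{2}$)
$N{\left(Z \right)} = \frac{11}{4} - \frac{4 - Z}{3 Z}$ ($N{\left(Z \right)} = - \frac{- \frac{33}{4 \left(-1\right)^{2}} + \frac{4 - Z}{Z}}{3} = - \frac{- \frac{33}{4 \cdot 1} + \frac{4 - Z}{Z}}{3} = - \frac{- \frac{33}{4} + \frac{4 - Z}{Z}}{3} = \frac{11}{4} - \frac{4 - Z}{3 Z}$)
$-793 + N{\left(5 \right)} = -793 + \frac{-16 + 37 \cdot 5}{12 \cdot 5} = -793 + \frac{1}{12} \cdot \frac{1}{5} \left(-16 + 185\right) = -793 + \frac{1}{12} \cdot \frac{1}{5} \cdot 169 = -793 + \frac{169}{60} = - \frac{47411}{60}$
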